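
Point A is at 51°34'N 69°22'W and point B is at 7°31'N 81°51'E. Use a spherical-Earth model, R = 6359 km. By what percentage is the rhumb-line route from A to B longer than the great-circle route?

Great circle: σ = 2.0238 rad → d_gc = Rσ = 12869.2 km
Rhumb: Δφ = -0.7688, Δλ = +2.6392, Δψ = -0.9224, q = Δφ/Δψ = 0.8335 → d_rh = R√(Δφ²+q²Δλ²) = 14818.6 km
Excess = (14818.6 − 12869.2) / 12869.2 = 1949.4 / 12869.2 = 15.148% ≈ 15.1%

15.1%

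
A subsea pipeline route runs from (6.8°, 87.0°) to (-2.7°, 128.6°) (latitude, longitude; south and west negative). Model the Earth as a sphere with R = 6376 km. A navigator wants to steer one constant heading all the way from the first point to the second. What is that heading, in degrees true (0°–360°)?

102.9°

Meridional parts: M(φ₁)=+0.1190, M(φ₂)=-0.0471 → ΔM = -0.1661;  Δλ = +0.7261 rad
tan C = Δλ / ΔM = -4.3711 → C = 102.89°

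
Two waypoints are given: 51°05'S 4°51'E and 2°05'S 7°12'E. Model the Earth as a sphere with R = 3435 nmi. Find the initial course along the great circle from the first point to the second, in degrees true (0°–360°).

3.1°

θ = atan2( sin Δλ·cos φ₂ ,  cos φ₁ sin φ₂ − sin φ₁ cos φ₂ cos Δλ )
  = atan2(+0.0410, +0.7541) = 3.11°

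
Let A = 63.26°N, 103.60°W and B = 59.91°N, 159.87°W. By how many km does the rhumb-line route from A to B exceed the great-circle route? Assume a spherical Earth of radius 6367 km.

Great circle: cos σ = sin φ₁ sin φ₂ + cos φ₁ cos φ₂ cos Δλ,  σ = 0.4557 rad → d_gc = 2901.2 km
Rhumb line: Δψ = -0.1230, q = Δφ/Δψ = 0.4753, d_rh = R√(Δφ²+q²Δλ²) = 2995.4 km
Excess = 2995.4 − 2901.2 = 94.2 ≈ 94 km

94 km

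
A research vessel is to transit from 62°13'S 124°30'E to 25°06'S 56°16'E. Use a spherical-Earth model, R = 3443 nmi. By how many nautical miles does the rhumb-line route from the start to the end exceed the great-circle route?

112 nmi

Great circle: cos σ = sin φ₁ sin φ₂ + cos φ₁ cos φ₂ cos Δλ,  σ = 1.0100 rad → d_gc = 3477.6 nmi
Rhumb line: Δψ = +0.9443, q = Δφ/Δψ = 0.6860, d_rh = R√(Δφ²+q²Δλ²) = 3589.9 nmi
Excess = 3589.9 − 3477.6 = 112.3 ≈ 112 nmi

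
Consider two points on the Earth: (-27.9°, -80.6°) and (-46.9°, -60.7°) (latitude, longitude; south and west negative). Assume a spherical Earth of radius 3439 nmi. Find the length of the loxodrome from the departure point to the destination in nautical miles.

1477 nmi

Rhumb course C = atan2(Δλ, Δψ) with Δψ = ln[tan(π/4+φ₂/2)/tan(π/4+φ₁/2)] = -0.4217, Δλ = +0.3473 → C = 140.52°
d = R·|Δφ| / |cos C| = 3439·0.33161 / 0.77187 = 1477 nmi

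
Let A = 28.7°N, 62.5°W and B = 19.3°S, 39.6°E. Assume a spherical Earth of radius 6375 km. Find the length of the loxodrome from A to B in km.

12211 km

Rhumb course C = atan2(Δλ, Δψ) with Δψ = ln[tan(π/4+φ₂/2)/tan(π/4+φ₁/2)] = -0.8667, Δλ = +1.7820 → C = 115.94°
d = R·|Δφ| / |cos C| = 6375·0.83776 / 0.43737 = 12211 km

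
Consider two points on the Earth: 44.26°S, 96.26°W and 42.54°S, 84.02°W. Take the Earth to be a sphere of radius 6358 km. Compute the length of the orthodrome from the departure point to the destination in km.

Haversine: a = sin²(Δφ/2)+cos φ₁ cos φ₂ sin²(Δλ/2) = 0.00622;  σ = 2·atan2(√a,√(1−a))
σ = 9.049° → d = Rσ = 6358·0.15794 = 1004 km

1004 km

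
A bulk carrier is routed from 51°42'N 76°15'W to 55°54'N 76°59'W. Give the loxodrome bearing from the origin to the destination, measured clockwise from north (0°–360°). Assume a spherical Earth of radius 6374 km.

354.1°

Meridional parts: M(φ₁)=+1.0577, M(φ₂)=+1.1819 → ΔM = +0.1242;  Δλ = -0.0128 rad
tan C = Δλ / ΔM = -0.1030 → C = 354.12°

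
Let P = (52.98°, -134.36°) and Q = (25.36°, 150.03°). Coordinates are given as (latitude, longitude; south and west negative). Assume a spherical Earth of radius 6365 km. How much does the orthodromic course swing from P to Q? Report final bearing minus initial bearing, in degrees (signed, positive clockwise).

Initial bearing θ₁ = atan2(sin Δλ cos φ₂, cos φ₁ sin φ₂ − sin φ₁ cos φ₂ cos Δλ) = 275.13°
Final bearing θ₂ = (initial bearing from the destination back to the start) + 180° = 221.58°
Δθ = θ₂ − θ₁ = -53.6°

-53.6°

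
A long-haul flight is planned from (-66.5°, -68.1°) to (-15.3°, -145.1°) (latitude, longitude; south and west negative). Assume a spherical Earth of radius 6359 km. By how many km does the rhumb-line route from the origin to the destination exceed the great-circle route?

313 km

Great circle: cos σ = sin φ₁ sin φ₂ + cos φ₁ cos φ₂ cos Δλ,  σ = 1.2361 rad → d_gc = 7860.2 km
Rhumb line: Δψ = +1.2999, q = Δφ/Δψ = 0.6874, d_rh = R√(Δφ²+q²Δλ²) = 8173.2 km
Excess = 8173.2 − 7860.2 = 313.0 ≈ 313 km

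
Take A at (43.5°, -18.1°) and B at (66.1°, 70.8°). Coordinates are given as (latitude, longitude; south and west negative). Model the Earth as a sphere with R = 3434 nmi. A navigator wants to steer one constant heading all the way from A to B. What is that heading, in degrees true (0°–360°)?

65.5°

Meridional parts: M(φ₁)=+0.8448, M(φ₂)=+1.5528 → ΔM = +0.7080;  Δλ = +1.5516 rad
tan C = Δλ / ΔM = +2.1914 → C = 65.47°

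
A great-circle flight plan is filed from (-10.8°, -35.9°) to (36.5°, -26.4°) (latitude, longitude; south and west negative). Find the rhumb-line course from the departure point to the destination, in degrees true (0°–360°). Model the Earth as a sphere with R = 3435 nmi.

10.7°

Δψ = ln[tan(π/4+φ₂/2)/tan(π/4+φ₁/2)] = +0.8747
Δλ = +0.1658 rad (taken the short way round)
course = atan2(Δλ, Δψ) = 10.73°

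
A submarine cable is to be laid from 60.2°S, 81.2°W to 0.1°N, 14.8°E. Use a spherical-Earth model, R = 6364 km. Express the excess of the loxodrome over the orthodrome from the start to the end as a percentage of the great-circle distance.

Great circle: σ = 1.6243 rad → d_gc = Rσ = 10336.9 km
Rhumb: Δφ = +1.0524, Δλ = +1.6755, Δψ = +1.3257, q = Δφ/Δψ = 0.7939 → d_rh = R√(Δφ²+q²Δλ²) = 10794.2 km
Excess = (10794.2 − 10336.9) / 10336.9 = 457.3 / 10336.9 = 4.42% ≈ 4.4%

4.4%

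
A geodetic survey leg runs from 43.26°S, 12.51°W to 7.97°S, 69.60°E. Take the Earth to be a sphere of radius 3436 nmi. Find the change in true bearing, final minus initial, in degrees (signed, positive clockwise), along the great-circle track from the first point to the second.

-43.1°

At departure: θ₁ = atan2(sin Δλ cos φ₂, cos φ₁ sin φ₂ − sin φ₁ cos φ₂ cos Δλ) = 90.46°
At arrival: θ₂ = atan2(sin Δλ cos φ₁, −cos φ₂ sin φ₁ + sin φ₂ cos φ₁ cos Δλ) = 47.34°
Δθ = θ₂ − θ₁ = -43.1°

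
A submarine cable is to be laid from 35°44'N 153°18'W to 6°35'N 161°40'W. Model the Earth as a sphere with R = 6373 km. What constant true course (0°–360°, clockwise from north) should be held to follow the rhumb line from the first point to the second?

194.8°

Meridional parts: M(φ₁)=+0.6685, M(φ₂)=+0.1152 → ΔM = -0.5534;  Δλ = -0.1460 rad
tan C = Δλ / ΔM = +0.2639 → C = 194.78°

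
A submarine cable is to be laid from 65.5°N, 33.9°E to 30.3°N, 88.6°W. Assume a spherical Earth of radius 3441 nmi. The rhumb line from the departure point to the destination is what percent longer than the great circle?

Great circle: σ = 1.3008 rad → d_gc = Rσ = 4476.1 nmi
Rhumb: Δφ = -0.6144, Δλ = -2.1380, Δψ = -0.9719, q = Δφ/Δψ = 0.6321 → d_rh = R√(Δφ²+q²Δλ²) = 5108.2 nmi
Excess = (5108.2 − 4476.1) / 4476.1 = 632.1 / 4476.1 = 14.12% ≈ 14.1%

14.1%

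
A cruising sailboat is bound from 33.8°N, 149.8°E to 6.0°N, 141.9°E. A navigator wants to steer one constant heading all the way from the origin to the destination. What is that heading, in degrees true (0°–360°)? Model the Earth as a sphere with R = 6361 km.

194.8°

Meridional parts: M(φ₁)=+0.6275, M(φ₂)=+0.1049 → ΔM = -0.5225;  Δλ = -0.1379 rad
tan C = Δλ / ΔM = +0.2639 → C = 194.78°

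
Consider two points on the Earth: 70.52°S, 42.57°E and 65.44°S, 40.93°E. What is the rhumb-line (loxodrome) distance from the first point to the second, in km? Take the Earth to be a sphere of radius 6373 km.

569 km

Δψ = ln[tan(π/4+φ₂/2)/tan(π/4+φ₁/2)] = +0.2375;  Δφ = +0.0887 rad,  Δλ = -0.0286 rad
q = Δφ/Δψ = 0.3733
d = R·√(Δφ² + q²Δλ²) = 6373·0.08930 = 569 km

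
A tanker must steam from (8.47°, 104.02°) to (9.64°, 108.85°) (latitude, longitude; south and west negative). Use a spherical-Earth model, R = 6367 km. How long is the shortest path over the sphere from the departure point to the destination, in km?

cos σ = sin φ₁ sin φ₂ + cos φ₁ cos φ₂ cos Δλ
      = sin(8.47°)sin(9.64°) + cos(8.47°)cos(9.64°)cos(4.83°) = 0.9963
σ = 4.911° → d = Rσ = 6367·0.08571 = 546 km

546 km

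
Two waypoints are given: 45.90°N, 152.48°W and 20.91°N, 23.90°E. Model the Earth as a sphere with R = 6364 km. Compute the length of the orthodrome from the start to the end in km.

12563 km

Haversine: a = sin²(Δφ/2)+cos φ₁ cos φ₂ sin²(Δλ/2) = 0.69624;  σ = 2·atan2(√a,√(1−a))
σ = 113.109° → d = Rσ = 6364·1.97413 = 12563 km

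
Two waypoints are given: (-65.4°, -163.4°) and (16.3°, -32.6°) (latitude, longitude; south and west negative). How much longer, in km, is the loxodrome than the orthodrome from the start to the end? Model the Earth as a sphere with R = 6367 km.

1151 km

Great circle: cos σ = sin φ₁ sin φ₂ + cos φ₁ cos φ₂ cos Δλ,  σ = 2.1133 rad → d_gc = 13455.3 km
Rhumb line: Δψ = +1.8115, q = Δφ/Δψ = 0.7872, d_rh = R√(Δφ²+q²Δλ²) = 14605.9 km
Excess = 14605.9 − 13455.3 = 1150.6 ≈ 1151 km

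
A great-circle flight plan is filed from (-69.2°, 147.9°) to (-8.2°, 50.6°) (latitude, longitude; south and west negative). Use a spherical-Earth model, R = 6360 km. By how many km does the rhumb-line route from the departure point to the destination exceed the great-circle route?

Great circle: cos σ = sin φ₁ sin φ₂ + cos φ₁ cos φ₂ cos Δλ,  σ = 1.4820 rad → d_gc = 9425.6 km
Rhumb line: Δψ = +1.5517, q = Δφ/Δψ = 0.6861, d_rh = R√(Δφ²+q²Δλ²) = 10038.0 km
Excess = 10038.0 − 9425.6 = 612.4 ≈ 612 km

612 km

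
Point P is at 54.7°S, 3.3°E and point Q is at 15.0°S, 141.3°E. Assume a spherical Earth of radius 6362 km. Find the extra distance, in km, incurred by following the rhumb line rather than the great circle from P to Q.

1544 km

Great circle: cos σ = sin φ₁ sin φ₂ + cos φ₁ cos φ₂ cos Δλ,  σ = 1.7758 rad → d_gc = 11297.6 km
Rhumb line: Δψ = +0.8803, q = Δφ/Δψ = 0.7871, d_rh = R√(Δφ²+q²Δλ²) = 12841.5 km
Excess = 12841.5 − 11297.6 = 1543.9 ≈ 1544 km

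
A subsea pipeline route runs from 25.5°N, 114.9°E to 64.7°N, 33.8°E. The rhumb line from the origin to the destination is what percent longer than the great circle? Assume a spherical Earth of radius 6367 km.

5.0%

Great circle: σ = 1.1053 rad → d_gc = Rσ = 7037.3 km
Rhumb: Δφ = +0.6842, Δλ = -1.4155, Δψ = +1.0336, q = Δφ/Δψ = 0.6619 → d_rh = R√(Δφ²+q²Δλ²) = 7386.6 km
Excess = (7386.6 − 7037.3) / 7037.3 = 349.3 / 7037.3 = 4.96% ≈ 5.0%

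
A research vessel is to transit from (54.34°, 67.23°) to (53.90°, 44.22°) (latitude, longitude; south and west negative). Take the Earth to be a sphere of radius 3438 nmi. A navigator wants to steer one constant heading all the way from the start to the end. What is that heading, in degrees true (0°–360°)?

268.1°

Δψ = ln[tan(π/4+φ₂/2)/tan(π/4+φ₁/2)] = -0.0131
Δλ = -0.4016 rad (taken the short way round)
course = atan2(Δλ, Δψ) = 268.13°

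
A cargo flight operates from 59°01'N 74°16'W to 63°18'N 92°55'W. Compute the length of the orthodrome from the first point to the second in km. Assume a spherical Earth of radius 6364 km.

1101 km

cos σ = sin φ₁ sin φ₂ + cos φ₁ cos φ₂ cos Δλ
      = sin(59.02°)sin(63.30°) + cos(59.02°)cos(63.30°)cos(-18.65°) = 0.9851
σ = 9.916° → d = Rσ = 6364·0.17307 = 1101 km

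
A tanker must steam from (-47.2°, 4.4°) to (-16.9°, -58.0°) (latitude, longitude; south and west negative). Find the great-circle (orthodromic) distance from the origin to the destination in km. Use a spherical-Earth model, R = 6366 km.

cos σ = sin φ₁ sin φ₂ + cos φ₁ cos φ₂ cos Δλ
      = sin(-47.20°)sin(-16.90°) + cos(-47.20°)cos(-16.90°)cos(-62.40°) = 0.5145
σ = 59.037° → d = Rσ = 6366·1.03039 = 6559 km

6559 km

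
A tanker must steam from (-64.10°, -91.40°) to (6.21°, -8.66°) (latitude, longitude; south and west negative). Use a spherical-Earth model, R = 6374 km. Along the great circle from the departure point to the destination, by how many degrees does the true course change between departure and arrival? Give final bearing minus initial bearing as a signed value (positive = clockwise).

At departure: θ₁ = atan2(sin Δλ cos φ₂, cos φ₁ sin φ₂ − sin φ₁ cos φ₂ cos Δλ) = 80.77°
At arrival: θ₂ = atan2(sin Δλ cos φ₁, −cos φ₂ sin φ₁ + sin φ₂ cos φ₁ cos Δλ) = 25.70°
Δθ = θ₂ − θ₁ = -55.1°

-55.1°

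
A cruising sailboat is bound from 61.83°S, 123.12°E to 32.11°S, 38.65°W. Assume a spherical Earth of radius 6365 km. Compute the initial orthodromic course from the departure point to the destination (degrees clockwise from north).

195.4°

θ = atan2( sin Δλ·cos φ₂ ,  cos φ₁ sin φ₂ − sin φ₁ cos φ₂ cos Δλ )
  = atan2(-0.2650, -0.9602) = 195.43°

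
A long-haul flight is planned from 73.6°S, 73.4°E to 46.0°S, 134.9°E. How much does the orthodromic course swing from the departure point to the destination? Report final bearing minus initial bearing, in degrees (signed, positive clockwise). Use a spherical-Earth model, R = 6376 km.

-55.8°

Initial bearing θ₁ = atan2(sin Δλ cos φ₂, cos φ₁ sin φ₂ − sin φ₁ cos φ₂ cos Δλ) = 79.34°
Final bearing θ₂ = (initial bearing from the destination back to the start) + 180° = 23.54°
Δθ = θ₂ − θ₁ = -55.8°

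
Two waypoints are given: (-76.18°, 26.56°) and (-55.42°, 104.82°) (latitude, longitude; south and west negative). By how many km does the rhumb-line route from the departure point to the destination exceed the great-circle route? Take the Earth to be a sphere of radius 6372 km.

259 km

Great circle: cos σ = sin φ₁ sin φ₂ + cos φ₁ cos φ₂ cos Δλ,  σ = 0.5969 rad → d_gc = 3803.4 km
Rhumb line: Δψ = +0.9433, q = Δφ/Δψ = 0.3841, d_rh = R√(Δφ²+q²Δλ²) = 4062.8 km
Excess = 4062.8 − 3803.4 = 259.4 ≈ 259 km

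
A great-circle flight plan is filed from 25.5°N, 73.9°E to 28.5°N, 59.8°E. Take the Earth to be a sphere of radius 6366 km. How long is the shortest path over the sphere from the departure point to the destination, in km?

cos σ = sin φ₁ sin φ₂ + cos φ₁ cos φ₂ cos Δλ
      = sin(25.50°)sin(28.50°) + cos(25.50°)cos(28.50°)cos(-14.10°) = 0.9747
σ = 12.908° → d = Rσ = 6366·0.22528 = 1434 km

1434 km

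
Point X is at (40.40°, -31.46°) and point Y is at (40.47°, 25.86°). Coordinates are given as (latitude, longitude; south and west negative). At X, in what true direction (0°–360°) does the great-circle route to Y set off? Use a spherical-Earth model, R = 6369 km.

70.4°

θ = atan2( sin Δλ·cos φ₂ ,  cos φ₁ sin φ₂ − sin φ₁ cos φ₂ cos Δλ )
  = atan2(+0.6403, +0.2281) = 70.40°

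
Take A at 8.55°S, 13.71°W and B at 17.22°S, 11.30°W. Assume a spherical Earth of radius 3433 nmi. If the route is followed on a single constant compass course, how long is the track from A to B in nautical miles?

Rhumb course C = atan2(Δλ, Δψ) with Δψ = ln[tan(π/4+φ₂/2)/tan(π/4+φ₁/2)] = -0.1554, Δλ = +0.0421 → C = 164.85°
d = R·|Δφ| / |cos C| = 3433·0.15132 / 0.96526 = 538 nmi

538 nmi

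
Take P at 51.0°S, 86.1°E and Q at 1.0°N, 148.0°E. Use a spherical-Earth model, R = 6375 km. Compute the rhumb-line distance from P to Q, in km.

8279 km

Δψ = ln[tan(π/4+φ₂/2)/tan(π/4+φ₁/2)] = +1.0556;  Δφ = +0.9076 rad,  Δλ = +1.0804 rad
q = Δφ/Δψ = 0.8598
d = R·√(Δφ² + q²Δλ²) = 6375·1.29865 = 8279 km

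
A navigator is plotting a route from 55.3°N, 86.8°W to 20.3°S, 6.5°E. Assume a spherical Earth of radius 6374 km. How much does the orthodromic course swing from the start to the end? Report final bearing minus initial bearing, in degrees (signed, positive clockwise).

At departure: θ₁ = atan2(sin Δλ cos φ₂, cos φ₁ sin φ₂ − sin φ₁ cos φ₂ cos Δλ) = 99.29°
At arrival: θ₂ = atan2(sin Δλ cos φ₁, −cos φ₂ sin φ₁ + sin φ₂ cos φ₁ cos Δλ) = 143.20°
Δθ = θ₂ − θ₁ = +43.9°

+43.9°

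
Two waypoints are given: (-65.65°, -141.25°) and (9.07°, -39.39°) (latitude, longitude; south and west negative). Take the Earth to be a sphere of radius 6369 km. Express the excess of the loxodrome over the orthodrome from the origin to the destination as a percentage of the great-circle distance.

5.1%

Great circle: σ = 1.8001 rad → d_gc = Rσ = 11464.8 km
Rhumb: Δφ = +1.3041, Δλ = +1.7778, Δψ = +1.6926, q = Δφ/Δψ = 0.7705 → d_rh = R√(Δφ²+q²Δλ²) = 12045.5 km
Excess = (12045.5 − 11464.8) / 11464.8 = 580.7 / 11464.8 = 5.07% ≈ 5.1%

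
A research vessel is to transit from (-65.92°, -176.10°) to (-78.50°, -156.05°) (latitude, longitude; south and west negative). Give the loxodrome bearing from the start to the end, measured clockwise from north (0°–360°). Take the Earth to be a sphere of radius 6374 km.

155.0°

Meridional parts: M(φ₁)=-1.5451, M(φ₂)=-2.2957 → ΔM = -0.7505;  Δλ = +0.3499 rad
tan C = Δλ / ΔM = -0.4662 → C = 155.00°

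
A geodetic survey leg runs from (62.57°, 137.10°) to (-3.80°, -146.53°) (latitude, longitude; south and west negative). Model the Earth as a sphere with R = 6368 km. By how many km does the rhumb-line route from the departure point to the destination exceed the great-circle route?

Great circle: cos σ = sin φ₁ sin φ₂ + cos φ₁ cos φ₂ cos Δλ,  σ = 1.5213 rad → d_gc = 9687.5 km
Rhumb line: Δψ = -1.4767, q = Δφ/Δψ = 0.7844, d_rh = R√(Δφ²+q²Δλ²) = 9936.9 km
Excess = 9936.9 − 9687.5 = 249.4 ≈ 249 km

249 km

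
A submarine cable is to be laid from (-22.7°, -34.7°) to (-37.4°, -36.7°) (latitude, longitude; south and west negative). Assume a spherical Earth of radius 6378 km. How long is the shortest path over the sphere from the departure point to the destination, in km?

1648 km

Haversine: a = sin²(Δφ/2)+cos φ₁ cos φ₂ sin²(Δλ/2) = 0.01659;  σ = 2·atan2(√a,√(1−a))
σ = 14.800° → d = Rσ = 6378·0.25832 = 1648 km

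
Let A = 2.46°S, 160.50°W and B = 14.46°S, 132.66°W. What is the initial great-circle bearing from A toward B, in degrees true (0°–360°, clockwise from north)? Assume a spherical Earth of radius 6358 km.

θ = atan2( sin Δλ·cos φ₂ ,  cos φ₁ sin φ₂ − sin φ₁ cos φ₂ cos Δλ )
  = atan2(+0.4522, -0.2127) = 115.19°

115.2°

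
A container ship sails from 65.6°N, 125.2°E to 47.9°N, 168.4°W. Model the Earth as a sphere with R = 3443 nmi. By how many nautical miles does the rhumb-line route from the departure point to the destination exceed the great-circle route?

96 nmi

Great circle: cos σ = sin φ₁ sin φ₂ + cos φ₁ cos φ₂ cos Δλ,  σ = 0.6655 rad → d_gc = 2291.4 nmi
Rhumb line: Δψ = -0.5767, q = Δφ/Δψ = 0.5357, d_rh = R√(Δφ²+q²Δλ²) = 2387.6 nmi
Excess = 2387.6 − 2291.4 = 96.2 ≈ 96 nmi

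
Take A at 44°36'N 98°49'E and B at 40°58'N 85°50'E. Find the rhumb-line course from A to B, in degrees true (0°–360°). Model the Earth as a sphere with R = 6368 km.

Meridional parts: M(φ₁)=+0.8715, M(φ₂)=+0.7851 → ΔM = -0.0864;  Δλ = -0.2266 rad
tan C = Δλ / ΔM = +2.6214 → C = 249.12°

249.1°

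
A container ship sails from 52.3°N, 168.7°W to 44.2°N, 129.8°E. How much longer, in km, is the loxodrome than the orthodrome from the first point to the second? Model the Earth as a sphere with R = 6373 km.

129 km

Great circle: cos σ = sin φ₁ sin φ₂ + cos φ₁ cos φ₂ cos Δλ,  σ = 0.7062 rad → d_gc = 4500.9 km
Rhumb line: Δψ = -0.2129, q = Δφ/Δψ = 0.6639, d_rh = R√(Δφ²+q²Δλ²) = 4630.2 km
Excess = 4630.2 − 4500.9 = 129.3 ≈ 129 km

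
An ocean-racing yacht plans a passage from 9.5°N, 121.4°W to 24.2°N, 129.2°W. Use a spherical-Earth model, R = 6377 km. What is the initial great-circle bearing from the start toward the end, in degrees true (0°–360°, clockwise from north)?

θ = atan2( sin Δλ·cos φ₂ ,  cos φ₁ sin φ₂ − sin φ₁ cos φ₂ cos Δλ )
  = atan2(-0.1238, +0.2552) = 334.12°

334.1°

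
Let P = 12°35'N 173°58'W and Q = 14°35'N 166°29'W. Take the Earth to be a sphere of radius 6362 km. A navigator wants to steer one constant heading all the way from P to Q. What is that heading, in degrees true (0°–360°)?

74.6°

Meridional parts: M(φ₁)=+0.2214, M(φ₂)=+0.2573 → ΔM = +0.0359;  Δλ = +0.1306 rad
tan C = Δλ / ΔM = +3.6368 → C = 74.63°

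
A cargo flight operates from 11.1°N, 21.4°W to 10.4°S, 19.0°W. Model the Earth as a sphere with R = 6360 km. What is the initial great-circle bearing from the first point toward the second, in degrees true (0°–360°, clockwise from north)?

N = sin Δλ·cos φ₂ = +0.0412;  D = cos φ₁ sin φ₂ − sin φ₁ cos φ₂ cos Δλ = -0.3663
initial course = atan2(N, D) = 173.59°

173.6°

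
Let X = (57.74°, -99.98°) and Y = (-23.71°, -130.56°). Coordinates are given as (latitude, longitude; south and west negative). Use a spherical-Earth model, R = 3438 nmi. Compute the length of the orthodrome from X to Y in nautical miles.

5123 nmi

cos σ = sin φ₁ sin φ₂ + cos φ₁ cos φ₂ cos Δλ
      = sin(57.74°)sin(-23.71°) + cos(57.74°)cos(-23.71°)cos(-30.58°) = 0.0807
σ = 85.371° → d = Rσ = 3438·1.49001 = 5123 nmi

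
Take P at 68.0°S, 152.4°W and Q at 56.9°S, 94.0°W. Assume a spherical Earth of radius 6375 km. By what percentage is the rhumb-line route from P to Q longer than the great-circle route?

3.6%

Great circle: σ = 0.4866 rad → d_gc = Rσ = 3102.3 km
Rhumb: Δφ = +0.1937, Δλ = +1.0193, Δψ = +0.4245, q = Δφ/Δψ = 0.4564 → d_rh = R√(Δφ²+q²Δλ²) = 3212.6 km
Excess = (3212.6 − 3102.3) / 3102.3 = 110.3 / 3102.3 = 3.56% ≈ 3.6%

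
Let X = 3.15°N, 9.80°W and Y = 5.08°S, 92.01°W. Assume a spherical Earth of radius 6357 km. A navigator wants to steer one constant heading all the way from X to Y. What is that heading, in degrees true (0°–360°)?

264.3°

Δψ = ln[tan(π/4+φ₂/2)/tan(π/4+φ₁/2)] = -0.1438
Δλ = -1.4348 rad (taken the short way round)
course = atan2(Δλ, Δψ) = 264.28°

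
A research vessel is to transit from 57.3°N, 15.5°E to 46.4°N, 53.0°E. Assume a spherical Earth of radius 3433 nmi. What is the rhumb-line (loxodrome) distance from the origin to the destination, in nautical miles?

Δψ = ln[tan(π/4+φ₂/2)/tan(π/4+φ₁/2)] = -0.3100;  Δφ = -0.1902 rad,  Δλ = +0.6545 rad
q = Δφ/Δψ = 0.6137
d = R·√(Δφ² + q²Δλ²) = 3433·0.44447 = 1526 nmi

1526 nmi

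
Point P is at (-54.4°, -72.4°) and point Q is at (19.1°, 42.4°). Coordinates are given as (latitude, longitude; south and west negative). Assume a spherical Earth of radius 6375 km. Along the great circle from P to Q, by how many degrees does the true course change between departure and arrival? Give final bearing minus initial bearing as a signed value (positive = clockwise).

At departure: θ₁ = atan2(sin Δλ cos φ₂, cos φ₁ sin φ₂ − sin φ₁ cos φ₂ cos Δλ) = 98.74°
At arrival: θ₂ = atan2(sin Δλ cos φ₁, −cos φ₂ sin φ₁ + sin φ₂ cos φ₁ cos Δλ) = 37.51°
Δθ = θ₂ − θ₁ = -61.2°

-61.2°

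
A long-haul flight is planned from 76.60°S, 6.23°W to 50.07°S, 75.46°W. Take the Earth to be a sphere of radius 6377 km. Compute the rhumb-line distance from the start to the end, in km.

4325 km

Δψ = ln[tan(π/4+φ₂/2)/tan(π/4+φ₁/2)] = +1.1290;  Δφ = +0.4630 rad,  Δλ = -1.2083 rad
q = Δφ/Δψ = 0.4101
d = R·√(Δφ² + q²Δλ²) = 6377·0.67823 = 4325 km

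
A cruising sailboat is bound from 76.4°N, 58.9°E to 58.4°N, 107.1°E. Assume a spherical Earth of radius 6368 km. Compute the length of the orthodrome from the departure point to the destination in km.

cos σ = sin φ₁ sin φ₂ + cos φ₁ cos φ₂ cos Δλ
      = sin(76.40°)sin(58.40°) + cos(76.40°)cos(58.40°)cos(48.20°) = 0.9100
σ = 24.499° → d = Rσ = 6368·0.42759 = 2723 km

2723 km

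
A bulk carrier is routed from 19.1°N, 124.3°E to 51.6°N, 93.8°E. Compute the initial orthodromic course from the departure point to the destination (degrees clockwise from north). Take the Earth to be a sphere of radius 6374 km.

330.9°

θ = atan2( sin Δλ·cos φ₂ ,  cos φ₁ sin φ₂ − sin φ₁ cos φ₂ cos Δλ )
  = atan2(-0.3153, +0.5654) = 330.86°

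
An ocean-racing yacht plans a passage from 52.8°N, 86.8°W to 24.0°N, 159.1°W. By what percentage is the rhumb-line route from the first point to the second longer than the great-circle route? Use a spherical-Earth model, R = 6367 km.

Great circle: σ = 1.0565 rad → d_gc = Rσ = 6726.9 km
Rhumb: Δφ = -0.5027, Δλ = -1.2619, Δψ = -0.6574, q = Δφ/Δψ = 0.7647 → d_rh = R√(Δφ²+q²Δλ²) = 6927.2 km
Excess = (6927.2 − 6726.9) / 6726.9 = 200.3 / 6726.9 = 2.98% ≈ 3.0%

3.0%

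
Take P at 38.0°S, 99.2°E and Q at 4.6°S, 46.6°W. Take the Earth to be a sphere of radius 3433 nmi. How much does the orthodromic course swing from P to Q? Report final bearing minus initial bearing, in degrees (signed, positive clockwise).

At departure: θ₁ = atan2(sin Δλ cos φ₂, cos φ₁ sin φ₂ − sin φ₁ cos φ₂ cos Δλ) = 224.47°
At arrival: θ₂ = atan2(sin Δλ cos φ₁, −cos φ₂ sin φ₁ + sin φ₂ cos φ₁ cos Δλ) = 326.37°
Δθ = θ₂ − θ₁ = +101.9°

+101.9°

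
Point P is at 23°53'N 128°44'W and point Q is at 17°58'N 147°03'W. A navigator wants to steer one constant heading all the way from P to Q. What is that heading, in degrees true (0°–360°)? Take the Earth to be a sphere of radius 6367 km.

Meridional parts: M(φ₁)=+0.4295, M(φ₂)=+0.3188 → ΔM = -0.1106;  Δλ = -0.3197 rad
tan C = Δλ / ΔM = +2.8899 → C = 250.91°

250.9°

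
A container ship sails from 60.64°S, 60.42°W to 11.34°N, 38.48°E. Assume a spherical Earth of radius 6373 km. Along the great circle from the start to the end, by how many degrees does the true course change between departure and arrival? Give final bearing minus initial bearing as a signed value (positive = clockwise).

-62.1°

At departure: θ₁ = atan2(sin Δλ cos φ₂, cos φ₁ sin φ₂ − sin φ₁ cos φ₂ cos Δλ) = 92.12°
At arrival: θ₂ = atan2(sin Δλ cos φ₁, −cos φ₂ sin φ₁ + sin φ₂ cos φ₁ cos Δλ) = 29.98°
Δθ = θ₂ − θ₁ = -62.1°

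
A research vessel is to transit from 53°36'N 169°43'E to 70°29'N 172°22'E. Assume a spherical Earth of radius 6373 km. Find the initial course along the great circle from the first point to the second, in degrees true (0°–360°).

3.0°

N = sin Δλ·cos φ₂ = +0.0154;  D = cos φ₁ sin φ₂ − sin φ₁ cos φ₂ cos Δλ = +0.2907
initial course = atan2(N, D) = 3.04°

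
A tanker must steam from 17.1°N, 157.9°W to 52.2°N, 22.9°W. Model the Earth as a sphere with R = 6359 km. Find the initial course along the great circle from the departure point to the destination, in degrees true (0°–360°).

θ = atan2( sin Δλ·cos φ₂ ,  cos φ₁ sin φ₂ − sin φ₁ cos φ₂ cos Δλ )
  = atan2(+0.4334, +0.8827) = 26.15°

26.2°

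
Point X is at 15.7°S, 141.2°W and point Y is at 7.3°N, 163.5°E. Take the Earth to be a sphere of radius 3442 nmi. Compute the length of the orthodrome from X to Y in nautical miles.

cos σ = sin φ₁ sin φ₂ + cos φ₁ cos φ₂ cos Δλ
      = sin(-15.70°)sin(7.30°) + cos(-15.70°)cos(7.30°)cos(-55.30°) = 0.5092
σ = 59.388° → d = Rσ = 3442·1.03652 = 3568 nmi

3568 nmi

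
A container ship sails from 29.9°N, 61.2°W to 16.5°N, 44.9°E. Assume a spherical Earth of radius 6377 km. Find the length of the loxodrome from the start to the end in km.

10922 km

Δψ = ln[tan(π/4+φ₂/2)/tan(π/4+φ₁/2)] = -0.2552;  Δφ = -0.2339 rad,  Δλ = +1.8518 rad
q = Δφ/Δψ = 0.9163
d = R·√(Δφ² + q²Δλ²) = 6377·1.71278 = 10922 km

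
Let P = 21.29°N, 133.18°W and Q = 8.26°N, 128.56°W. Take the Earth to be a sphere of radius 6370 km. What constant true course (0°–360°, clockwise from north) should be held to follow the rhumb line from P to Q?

161.1°

Meridional parts: M(φ₁)=+0.3804, M(φ₂)=+0.1447 → ΔM = -0.2358;  Δλ = +0.0806 rad
tan C = Δλ / ΔM = -0.3420 → C = 161.12°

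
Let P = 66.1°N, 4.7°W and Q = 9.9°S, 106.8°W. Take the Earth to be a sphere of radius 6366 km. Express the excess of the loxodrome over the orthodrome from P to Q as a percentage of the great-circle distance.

5.1%

Great circle: σ = 1.8140 rad → d_gc = Rσ = 11548.1 km
Rhumb: Δφ = -1.3265, Δλ = -1.7820, Δψ = -1.7265, q = Δφ/Δψ = 0.7683 → d_rh = R√(Δφ²+q²Δλ²) = 12135.3 km
Excess = (12135.3 − 11548.1) / 11548.1 = 587.2 / 11548.1 = 5.08% ≈ 5.1%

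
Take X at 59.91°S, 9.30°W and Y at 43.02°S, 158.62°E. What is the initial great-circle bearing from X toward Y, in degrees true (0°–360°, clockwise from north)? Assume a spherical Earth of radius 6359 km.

171.0°

N = sin Δλ·cos φ₂ = +0.1530;  D = cos φ₁ sin φ₂ − sin φ₁ cos φ₂ cos Δλ = -0.9606
initial course = atan2(N, D) = 170.95°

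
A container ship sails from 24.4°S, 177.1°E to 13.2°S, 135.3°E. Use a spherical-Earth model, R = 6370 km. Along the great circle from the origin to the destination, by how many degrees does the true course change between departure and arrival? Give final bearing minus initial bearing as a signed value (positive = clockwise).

+14.1°

Initial bearing θ₁ = atan2(sin Δλ cos φ₂, cos φ₁ sin φ₂ − sin φ₁ cos φ₂ cos Δλ) = 278.06°
Final bearing θ₂ = (initial bearing from the destination back to the start) + 180° = 292.16°
Δθ = θ₂ − θ₁ = +14.1°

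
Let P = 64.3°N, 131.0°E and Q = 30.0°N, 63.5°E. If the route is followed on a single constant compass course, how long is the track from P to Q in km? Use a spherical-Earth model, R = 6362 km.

Δψ = ln[tan(π/4+φ₂/2)/tan(π/4+φ₁/2)] = -0.9286;  Δφ = -0.5986 rad,  Δλ = -1.1781 rad
q = Δφ/Δψ = 0.6447
d = R·√(Δφ² + q²Δλ²) = 6362·0.96706 = 6152 km

6152 km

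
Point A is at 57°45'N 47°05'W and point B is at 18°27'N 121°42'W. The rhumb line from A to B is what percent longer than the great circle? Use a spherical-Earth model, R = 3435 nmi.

Great circle: σ = 1.1572 rad → d_gc = Rσ = 3974.9 nmi
Rhumb: Δφ = -0.6859, Δλ = -1.3023, Δψ = -0.9132, q = Δφ/Δψ = 0.7511 → d_rh = R√(Δφ²+q²Δλ²) = 4103.7 nmi
Excess = (4103.7 − 3974.9) / 3974.9 = 128.8 / 3974.9 = 3.24% ≈ 3.2%

3.2%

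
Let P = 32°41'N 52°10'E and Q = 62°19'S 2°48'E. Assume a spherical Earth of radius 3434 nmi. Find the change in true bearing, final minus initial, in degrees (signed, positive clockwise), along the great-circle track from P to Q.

At departure: θ₁ = atan2(sin Δλ cos φ₂, cos φ₁ sin φ₂ − sin φ₁ cos φ₂ cos Δλ) = 201.21°
At arrival: θ₂ = atan2(sin Δλ cos φ₁, −cos φ₂ sin φ₁ + sin φ₂ cos φ₁ cos Δλ) = 220.94°
Δθ = θ₂ − θ₁ = +19.7°

+19.7°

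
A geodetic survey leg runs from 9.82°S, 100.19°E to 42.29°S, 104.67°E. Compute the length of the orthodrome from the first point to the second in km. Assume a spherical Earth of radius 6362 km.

cos σ = sin φ₁ sin φ₂ + cos φ₁ cos φ₂ cos Δλ
      = sin(-9.82°)sin(-42.29°) + cos(-9.82°)cos(-42.29°)cos(4.48°) = 0.8414
σ = 32.707° → d = Rσ = 6362·0.57084 = 3632 km

3632 km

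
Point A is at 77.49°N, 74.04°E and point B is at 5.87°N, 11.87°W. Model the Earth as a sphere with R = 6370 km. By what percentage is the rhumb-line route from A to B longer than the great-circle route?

5.4%

Great circle: σ = 1.4553 rad → d_gc = Rσ = 9270.4 km
Rhumb: Δφ = -1.2500, Δλ = -1.4994, Δψ = -2.1082, q = Δφ/Δψ = 0.5929 → d_rh = R√(Δφ²+q²Δλ²) = 9771.0 km
Excess = (9771.0 − 9270.4) / 9270.4 = 500.6 / 9270.4 = 5.40% ≈ 5.4%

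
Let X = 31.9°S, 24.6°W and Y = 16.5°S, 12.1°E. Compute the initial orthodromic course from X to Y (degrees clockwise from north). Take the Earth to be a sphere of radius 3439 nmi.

73.9°

θ = atan2( sin Δλ·cos φ₂ ,  cos φ₁ sin φ₂ − sin φ₁ cos φ₂ cos Δλ )
  = atan2(+0.5730, +0.1651) = 73.93°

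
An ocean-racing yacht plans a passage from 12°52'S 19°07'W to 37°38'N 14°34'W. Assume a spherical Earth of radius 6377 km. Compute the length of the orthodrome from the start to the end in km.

Haversine: a = sin²(Δφ/2)+cos φ₁ cos φ₂ sin²(Δλ/2) = 0.18318;  σ = 2·atan2(√a,√(1−a))
σ = 50.680° → d = Rσ = 6377·0.88454 = 5641 km

5641 km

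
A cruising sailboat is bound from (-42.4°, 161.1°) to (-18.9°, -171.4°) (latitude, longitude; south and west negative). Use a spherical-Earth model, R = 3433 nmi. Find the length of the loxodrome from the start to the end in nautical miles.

1986 nmi

Δψ = ln[tan(π/4+φ₂/2)/tan(π/4+φ₁/2)] = +0.4826;  Δφ = +0.4102 rad,  Δλ = +0.4800 rad
q = Δφ/Δψ = 0.8499
d = R·√(Δφ² + q²Δλ²) = 3433·0.57848 = 1986 nmi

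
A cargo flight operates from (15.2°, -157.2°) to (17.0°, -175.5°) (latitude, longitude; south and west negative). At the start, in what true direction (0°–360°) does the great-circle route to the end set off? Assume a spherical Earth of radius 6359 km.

N = sin Δλ·cos φ₂ = -0.3003;  D = cos φ₁ sin φ₂ − sin φ₁ cos φ₂ cos Δλ = +0.0441
initial course = atan2(N, D) = 278.35°

278.4°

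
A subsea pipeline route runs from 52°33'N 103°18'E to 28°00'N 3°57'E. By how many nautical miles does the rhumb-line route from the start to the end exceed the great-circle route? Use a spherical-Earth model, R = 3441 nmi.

Great circle: cos σ = sin φ₁ sin φ₂ + cos φ₁ cos φ₂ cos Δλ,  σ = 1.2813 rad → d_gc = 4408.9 nmi
Rhumb line: Δψ = -0.5725, q = Δφ/Δψ = 0.7485, d_rh = R√(Δφ²+q²Δλ²) = 4703.0 nmi
Excess = 4703.0 − 4408.9 = 294.1 ≈ 294 nmi

294 nmi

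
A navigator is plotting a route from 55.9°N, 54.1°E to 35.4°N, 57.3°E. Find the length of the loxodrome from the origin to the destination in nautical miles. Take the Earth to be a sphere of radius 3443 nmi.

1239 nmi

Δψ = ln[tan(π/4+φ₂/2)/tan(π/4+φ₁/2)] = -0.5206;  Δφ = -0.3578 rad,  Δλ = +0.0559 rad
q = Δφ/Δψ = 0.6873
d = R·√(Δφ² + q²Δλ²) = 3443·0.35985 = 1239 nmi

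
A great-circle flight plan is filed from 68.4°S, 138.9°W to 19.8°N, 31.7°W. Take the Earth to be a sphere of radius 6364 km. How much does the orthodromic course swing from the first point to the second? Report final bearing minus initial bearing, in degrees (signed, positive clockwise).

-75.7°

Initial bearing θ₁ = atan2(sin Δλ cos φ₂, cos φ₁ sin φ₂ − sin φ₁ cos φ₂ cos Δλ) = 98.48°
Final bearing θ₂ = (initial bearing from the destination back to the start) + 180° = 22.77°
Δθ = θ₂ − θ₁ = -75.7°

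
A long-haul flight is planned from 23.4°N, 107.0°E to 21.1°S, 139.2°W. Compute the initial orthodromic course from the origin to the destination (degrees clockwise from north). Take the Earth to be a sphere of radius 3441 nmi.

102.0°

θ = atan2( sin Δλ·cos φ₂ ,  cos φ₁ sin φ₂ − sin φ₁ cos φ₂ cos Δλ )
  = atan2(+0.8536, -0.1809) = 101.96°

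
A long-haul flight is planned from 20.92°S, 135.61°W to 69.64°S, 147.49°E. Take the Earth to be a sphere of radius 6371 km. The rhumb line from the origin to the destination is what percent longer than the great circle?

4.5%

Great circle: σ = 1.1501 rad → d_gc = Rσ = 7327.2 km
Rhumb: Δφ = -0.8503, Δλ = -1.3422, Δψ = -1.3437, q = Δφ/Δψ = 0.6328 → d_rh = R√(Δφ²+q²Δλ²) = 7657.0 km
Excess = (7657.0 − 7327.2) / 7327.2 = 329.8 / 7327.2 = 4.50% ≈ 4.5%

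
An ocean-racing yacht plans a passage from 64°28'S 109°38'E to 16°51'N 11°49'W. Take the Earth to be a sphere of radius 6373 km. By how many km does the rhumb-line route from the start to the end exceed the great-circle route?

Great circle: cos σ = sin φ₁ sin φ₂ + cos φ₁ cos φ₂ cos Δλ,  σ = 2.0678 rad → d_gc = 13178.1 km
Rhumb line: Δψ = +1.7831, q = Δφ/Δψ = 0.7960, d_rh = R√(Δφ²+q²Δλ²) = 14050.8 km
Excess = 14050.8 − 13178.1 = 872.7 ≈ 873 km

873 km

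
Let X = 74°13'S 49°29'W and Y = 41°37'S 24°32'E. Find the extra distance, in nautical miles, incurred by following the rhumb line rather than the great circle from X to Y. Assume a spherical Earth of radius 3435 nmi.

148 nmi

Great circle: cos σ = sin φ₁ sin φ₂ + cos φ₁ cos φ₂ cos Δλ,  σ = 0.8022 rad → d_gc = 2755.7 nmi
Rhumb line: Δψ = +1.1759, q = Δφ/Δψ = 0.4839, d_rh = R√(Δφ²+q²Δλ²) = 2903.5 nmi
Excess = 2903.5 − 2755.7 = 147.8 ≈ 148 nmi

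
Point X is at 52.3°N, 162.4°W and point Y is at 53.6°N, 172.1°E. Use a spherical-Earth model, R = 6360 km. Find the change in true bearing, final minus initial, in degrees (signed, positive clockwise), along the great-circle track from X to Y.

At departure: θ₁ = atan2(sin Δλ cos φ₂, cos φ₁ sin φ₂ − sin φ₁ cos φ₂ cos Δλ) = 284.99°
At arrival: θ₂ = atan2(sin Δλ cos φ₁, −cos φ₂ sin φ₁ + sin φ₂ cos φ₁ cos Δλ) = 264.52°
Δθ = θ₂ − θ₁ = -20.5°

-20.5°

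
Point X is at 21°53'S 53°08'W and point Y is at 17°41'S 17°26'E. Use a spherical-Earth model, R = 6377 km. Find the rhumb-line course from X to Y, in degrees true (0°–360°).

Meridional parts: M(φ₁)=-0.3916, M(φ₂)=-0.3137 → ΔM = +0.0779;  Δλ = +1.2316 rad
tan C = Δλ / ΔM = +15.8055 → C = 86.38°

86.4°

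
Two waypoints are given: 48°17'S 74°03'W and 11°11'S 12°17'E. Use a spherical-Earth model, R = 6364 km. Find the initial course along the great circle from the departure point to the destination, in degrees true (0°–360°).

94.8°

θ = atan2( sin Δλ·cos φ₂ ,  cos φ₁ sin φ₂ − sin φ₁ cos φ₂ cos Δλ )
  = atan2(+0.9790, -0.0822) = 94.80°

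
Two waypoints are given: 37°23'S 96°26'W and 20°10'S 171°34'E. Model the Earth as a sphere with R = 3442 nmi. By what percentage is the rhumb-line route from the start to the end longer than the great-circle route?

3.2%

Great circle: σ = 1.3865 rad → d_gc = Rσ = 4772.2 nmi
Rhumb: Δφ = +0.3005, Δλ = -1.6057, Δψ = +0.3449, q = Δφ/Δψ = 0.8712 → d_rh = R√(Δφ²+q²Δλ²) = 4924.8 nmi
Excess = (4924.8 − 4772.2) / 4772.2 = 152.6 / 4772.2 = 3.20% ≈ 3.2%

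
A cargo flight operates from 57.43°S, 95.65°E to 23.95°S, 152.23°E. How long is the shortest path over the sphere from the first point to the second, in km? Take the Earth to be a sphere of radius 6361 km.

Haversine: a = sin²(Δφ/2)+cos φ₁ cos φ₂ sin²(Δλ/2) = 0.19347;  σ = 2·atan2(√a,√(1−a))
σ = 52.188° → d = Rσ = 6361·0.91086 = 5794 km

5794 km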